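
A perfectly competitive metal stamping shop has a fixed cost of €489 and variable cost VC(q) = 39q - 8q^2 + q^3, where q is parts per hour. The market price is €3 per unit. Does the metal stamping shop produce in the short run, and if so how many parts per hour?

Strip out fixed cost: VC = 39q - 8q^2 + q^3. Then AVC = 39 - 8q + q^2 and MC = 39 - 16q + 3q^2.
The AVC parabola has its vertex at q = 8/2 = 4, where AVC = 39 - 8·4 + 4^2 = €23.
P = €3 lies below min AVC = €23; no output level covers variable cost.
The firm minimizes its loss by shutting down and losing only its fixed cost of €489.

Shut down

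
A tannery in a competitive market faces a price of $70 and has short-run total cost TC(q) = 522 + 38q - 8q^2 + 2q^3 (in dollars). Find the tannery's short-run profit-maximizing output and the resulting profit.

AVC = 38 - 8q + 2q^2 has its minimum $30 at q = 2; price $70 clears that bar, so the firm operates.
With MC = 38 - 16q + 6q^2, P = MC on the upward-sloping part at q* = 4.
TR = 70·4 = 280. TC = 522 + 152 = 674. Profit = 280 − 674 = -$394.
By producing, the firm covers all variable cost plus $128 of fixed cost; shutting down would lose the full $522.

Profit = -$394 at q = 4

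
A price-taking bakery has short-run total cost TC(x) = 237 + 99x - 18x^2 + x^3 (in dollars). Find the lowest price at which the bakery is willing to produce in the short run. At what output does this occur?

The shutdown price is the minimum of AVC. VC = 99x - 18x^2 + x^3, so AVC = 99 - 18x + x^2.
dAVC/dx = -18 + 2x = 0 gives x = 9. min AVC = 99 - 18·9 + 9^2 = 18.
The firm shuts down for any P below $18.

$18 per unit, at x = 9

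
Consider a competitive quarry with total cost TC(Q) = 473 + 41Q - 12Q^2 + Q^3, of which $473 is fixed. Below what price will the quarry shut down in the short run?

$5 per unit

Short-run supply begins at min AVC. From VC = 41Q - 12Q^2 + Q^3, AVC = 41 - 12Q + Q^2.
At the minimum of AVC, MC = AVC. MC = 41 - 24Q + 3Q^2; setting MC = AVC gives 2Q^2 - 12Q = 0, so Q = 6. min AVC = 5.
For P < $5 the firm produces nothing.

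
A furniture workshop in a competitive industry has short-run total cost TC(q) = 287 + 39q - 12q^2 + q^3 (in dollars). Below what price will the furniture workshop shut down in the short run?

Short-run supply begins at min AVC. From VC = 39q - 12q^2 + q^3, AVC = 39 - 12q + q^2.
At the minimum of AVC, MC = AVC. MC = 39 - 24q + 3q^2; setting MC = AVC gives 2q^2 - 12q = 0, so q = 6. min AVC = 3.
So the shutdown price is $3.

$3 per unit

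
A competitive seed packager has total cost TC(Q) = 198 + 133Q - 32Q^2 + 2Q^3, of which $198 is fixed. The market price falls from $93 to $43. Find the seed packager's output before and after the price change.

AVC = 133 - 32Q + 2Q^2, minimized at Q = 8 where min AVC = $5. MC = 133 - 64Q + 6Q^2.
At P = $93 ≥ min AVC, set P = MC on the rising branch: Q = 10.
At P = $43 ≥ min AVC, set P = MC: Q = 9. The firm stays open but cuts output.

Output falls from 10 to 9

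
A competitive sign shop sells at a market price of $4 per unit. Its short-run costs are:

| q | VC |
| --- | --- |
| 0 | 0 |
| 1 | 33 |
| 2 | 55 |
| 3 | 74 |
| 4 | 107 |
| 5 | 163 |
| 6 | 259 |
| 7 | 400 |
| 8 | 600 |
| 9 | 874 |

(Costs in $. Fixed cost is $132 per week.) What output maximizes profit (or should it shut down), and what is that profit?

Tabulate TR − TC: q=0: -132; q=1: -161; q=2: -179; q=3: -194; q=4: -223; q=5: -275; q=6: -367; q=7: -504; q=8: -700; q=9: -970.
Profit is highest at q = 0. Equivalently, the lowest AVC in the table is 74/3 ≈ $24.67 at q = 3, and P = $4 falls below it — price never covers variable cost, so the firm shuts down and loses only its fixed cost.

q = 0 (shut down); profit = -$132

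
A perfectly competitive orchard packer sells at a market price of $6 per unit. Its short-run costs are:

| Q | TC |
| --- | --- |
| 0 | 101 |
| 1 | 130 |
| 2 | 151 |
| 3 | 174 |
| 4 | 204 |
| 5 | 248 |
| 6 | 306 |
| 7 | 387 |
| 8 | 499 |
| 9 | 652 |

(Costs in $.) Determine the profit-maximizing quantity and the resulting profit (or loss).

Tabulate TR − TC: Q=0: -101; Q=1: -124; Q=2: -139; Q=3: -156; Q=4: -180; Q=5: -218; Q=6: -270; Q=7: -345; Q=8: -451; Q=9: -598.
Profit is highest at Q = 0. Equivalently, the lowest AVC in the table is 73/3 ≈ $24.33 at Q = 3, and P = $6 falls below it — price never covers variable cost, so the firm shuts down and loses only its fixed cost.

Q = 0 (shut down); profit = -$101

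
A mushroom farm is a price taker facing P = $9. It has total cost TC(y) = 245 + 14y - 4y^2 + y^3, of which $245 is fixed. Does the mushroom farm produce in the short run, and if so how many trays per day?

Shut down

Variable cost is VC = 14y - 4y^2 + y^3, so AVC = VC/y = 14 - 4y + y^2 and MC = dTC/dy = 14 - 8y + 3y^2.
AVC is minimized where dAVC/dy = -4 + 2y = 0, at y = 2; min AVC = 14 - 4·2 + 2^2 = $10.
With P < min AVC ($9 < $10), every unit sold adds to the loss.
The firm minimizes its loss by shutting down and losing only its fixed cost of $245.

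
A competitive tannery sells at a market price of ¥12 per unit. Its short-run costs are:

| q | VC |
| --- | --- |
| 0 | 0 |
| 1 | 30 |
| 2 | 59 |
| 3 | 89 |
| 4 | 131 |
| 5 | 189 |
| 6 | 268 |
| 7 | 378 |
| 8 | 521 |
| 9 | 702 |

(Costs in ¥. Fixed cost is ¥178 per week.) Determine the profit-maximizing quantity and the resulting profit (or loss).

q = 0 (shut down); profit = -¥178

Compute π = P·q − TC at each output: q=0: -178; q=1: -196; q=2: -213; q=3: -231; q=4: -261; q=5: -307; q=6: -374; q=7: -472; q=8: -603; q=9: -772.
Profit is highest at q = 0. Equivalently, the lowest AVC in the table is 59/2 ≈ ¥29.50 at q = 2, and P = ¥12 falls below it — price never covers variable cost, so the firm shuts down and loses only its fixed cost.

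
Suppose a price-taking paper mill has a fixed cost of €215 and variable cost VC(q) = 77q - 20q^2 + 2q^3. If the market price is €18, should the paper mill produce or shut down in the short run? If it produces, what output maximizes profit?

Shut down

From TC, MC = TC'(q) = 77 - 40q + 6q^2 and AVC = VC/q = 77 - 20q + 2q^2.
AVC is minimized where dAVC/dq = -20 + 4q = 0, at q = 5; min AVC = 77 - 20·5 + 2·5^2 = €27.
With P < min AVC (€18 < €27), every unit sold adds to the loss.
Best response: produce nothing and absorb the €215 fixed cost.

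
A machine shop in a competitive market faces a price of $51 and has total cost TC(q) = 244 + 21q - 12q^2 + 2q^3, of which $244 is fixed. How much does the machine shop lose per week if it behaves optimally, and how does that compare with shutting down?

Profit = -$44 at q = 5

AVC = 21 - 12q + 2q^2 has its minimum $3 at q = 3; price $51 clears that bar, so the firm operates.
MC = 21 - 24q + 6q^2. Setting P = MC and taking the root on the rising branch gives q* = 5.
TR = 51·5 = 255. TC = 244 + 55 = 299. Profit = 255 − 299 = -$44.
That loss of $44 beats the $244 the firm would lose by shutting down; producing recovers $200 of fixed cost.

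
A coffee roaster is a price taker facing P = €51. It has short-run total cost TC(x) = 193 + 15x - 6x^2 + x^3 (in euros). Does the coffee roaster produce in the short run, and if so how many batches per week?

Produce at x = 6

Strip out fixed cost: VC = 15x - 6x^2 + x^3. Then AVC = 15 - 6x + x^2 and MC = 15 - 12x + 3x^2.
AVC is minimized where dAVC/dx = -6 + 2x = 0, at x = 3; min AVC = 15 - 6·3 + 3^2 = €6.
P = €51 exceeds min AVC = €6, so the firm stays open.
Solving P = MC: -36 - 12x + 3x^2 = 0 ⇒ x = -2 or 6. On the upward-sloping branch, x* = 6.
Check: AVC at x = 6 is €15 ≤ P, so revenue covers variable cost.
Profit = P·x − TC = 51·6 − 283 = €23.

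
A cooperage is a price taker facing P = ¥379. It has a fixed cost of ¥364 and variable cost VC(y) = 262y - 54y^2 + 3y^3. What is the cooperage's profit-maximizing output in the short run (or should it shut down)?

Produce at y = 13

From TC, MC = TC'(y) = 262 - 108y + 9y^2 and AVC = VC/y = 262 - 54y + 3y^2.
The AVC parabola has its vertex at y = 54/6 = 9, where AVC = 262 - 54·9 + 3·9^2 = ¥19.
P = ¥379 exceeds min AVC = ¥19, so the firm stays open.
Solving P = MC: -117 - 108y + 9y^2 = 0 ⇒ y = -1 or 13. On the upward-sloping branch, y* = 13.
Check: AVC at y = 13 is ¥67 ≤ P, so revenue covers variable cost.
Profit = P·y − TC = 379·13 − 1235 = ¥3692.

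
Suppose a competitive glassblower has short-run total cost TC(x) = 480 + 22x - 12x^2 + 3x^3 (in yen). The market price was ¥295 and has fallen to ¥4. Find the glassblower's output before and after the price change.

MC = 22 - 24x + 9x^2; the shutdown threshold is min AVC = ¥10 (at x = 2).
With P = ¥295 above the shutdown price, P = MC gives x = 7.
At P = ¥4 < min AVC = ¥10, price no longer covers variable cost at any output, so the firm shuts down: x = 0.

Output falls from 7 to 0 (the firm shuts down)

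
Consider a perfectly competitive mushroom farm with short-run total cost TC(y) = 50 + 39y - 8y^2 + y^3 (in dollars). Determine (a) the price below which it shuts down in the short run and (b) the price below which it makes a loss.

AVC = 39 - 8y + y^2; minimized at y = 4, giving min AVC = $23. That is the shutdown price.
ATC = 50/y + 39 - 8y + y^2. Setting dATC/dy = −50/y^2 − 8 + 2y = 0 gives y = 5 (since 2·5^3 − 8·5^2 = 50).
min ATC = 50/5 + 39 − 8·5 + 5^2 = $34. That is the break-even price.
For $23 ≤ P < $34 the firm produces at a loss; below $23 it shuts down.

Shutdown price = $23; break-even price = $34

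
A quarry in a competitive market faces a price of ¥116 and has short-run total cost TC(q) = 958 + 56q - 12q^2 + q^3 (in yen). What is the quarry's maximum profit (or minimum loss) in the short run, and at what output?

AVC = 56 - 12q + q^2; min AVC = ¥20 at q = 6. Since P = ¥116 ≥ min AVC, the firm produces.
With MC = 56 - 24q + 3q^2, P = MC on the upward-sloping part at q* = 10.
TR = 116·10 = 1160. TC = 958 + 360 = 1318. Profit = 1160 − 1318 = -¥158.
Shutting down would mean losing the fixed cost of ¥958, so operating at a loss of ¥158 is better by ¥800.

Profit = -¥158 at q = 10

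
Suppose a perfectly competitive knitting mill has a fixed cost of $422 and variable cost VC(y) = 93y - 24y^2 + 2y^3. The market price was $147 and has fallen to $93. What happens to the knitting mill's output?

MC = 93 - 48y + 6y^2; the shutdown threshold is min AVC = $21 (at y = 6).
With P = $147 above the shutdown price, P = MC gives y = 9.
At P = $93 ≥ min AVC, set P = MC: y = 8. The firm stays open but cuts output.

Output falls from 9 to 8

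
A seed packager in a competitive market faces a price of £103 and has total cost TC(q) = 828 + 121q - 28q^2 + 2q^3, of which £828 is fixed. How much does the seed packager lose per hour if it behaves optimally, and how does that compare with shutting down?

Profit = -£180 at q = 9

AVC = 121 - 28q + 2q^2 has its minimum £23 at q = 7; price £103 clears that bar, so the firm operates.
MC = 121 - 56q + 6q^2. Setting P = MC and taking the root on the rising branch gives q* = 9.
TR = 103·9 = 927. TC = 828 + 279 = 1107. Profit = 927 − 1107 = -£180.
Shutting down would mean losing the fixed cost of £828, so operating at a loss of £180 is better by £648.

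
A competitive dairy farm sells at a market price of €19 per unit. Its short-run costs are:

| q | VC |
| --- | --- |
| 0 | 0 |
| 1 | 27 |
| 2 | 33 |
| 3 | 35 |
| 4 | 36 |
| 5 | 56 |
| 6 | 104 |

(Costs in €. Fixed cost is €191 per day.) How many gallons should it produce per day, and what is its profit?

Profit at each row (π = 19q − TC): q=0: -191; q=1: -199; q=2: -186; q=3: -169; q=4: -151; q=5: -152; q=6: -181.
Profit is maximized at q = 4. AVC there is 36/4 = €9 ≤ P, so producing beats shutting down (which would give -€191).

q = 4; profit = -€151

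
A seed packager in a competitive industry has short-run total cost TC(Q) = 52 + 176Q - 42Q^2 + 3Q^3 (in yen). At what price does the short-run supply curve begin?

The firm shuts down when price falls below the minimum of average variable cost. AVC = VC/Q = 176 - 42Q + 3Q^2.
dAVC/dQ = -42 + 6Q = 0 gives Q = 7. min AVC = 176 - 42·7 + 3·7^2 = 29.
For P < ¥29 the firm produces nothing.

¥29 per unit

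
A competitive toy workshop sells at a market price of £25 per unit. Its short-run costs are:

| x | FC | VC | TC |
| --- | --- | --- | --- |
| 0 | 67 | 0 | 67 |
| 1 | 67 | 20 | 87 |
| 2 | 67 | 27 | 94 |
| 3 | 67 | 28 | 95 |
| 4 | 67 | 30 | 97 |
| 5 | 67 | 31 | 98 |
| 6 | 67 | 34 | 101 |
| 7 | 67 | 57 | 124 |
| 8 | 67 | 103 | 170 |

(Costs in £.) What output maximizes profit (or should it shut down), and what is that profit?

Tabulate TR − TC: x=0: -67; x=1: -62; x=2: -44; x=3: -20; x=4: 3; x=5: 27; x=6: 49; x=7: 51; x=8: 30.
Profit is maximized at x = 7. AVC there is 57/7 = £8.14 ≤ P, so producing beats shutting down (which would give -£67).

x = 7; profit = £51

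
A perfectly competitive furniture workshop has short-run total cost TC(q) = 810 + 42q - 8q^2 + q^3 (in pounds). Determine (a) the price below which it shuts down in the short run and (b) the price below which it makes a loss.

Shutdown price = £26; break-even price = £141

AVC = 42 - 8q + q^2; minimized at q = 4, giving min AVC = £26. That is the shutdown price.
ATC = 810/q + 42 - 8q + q^2. Setting dATC/dq = −810/q^2 − 8 + 2q = 0 gives q = 9 (since 2·9^3 − 8·9^2 = 810).
min ATC = 810/9 + 42 − 8·9 + 9^2 = £141. That is the break-even price.
For £26 ≤ P < £141 the firm produces at a loss; below £26 it shuts down.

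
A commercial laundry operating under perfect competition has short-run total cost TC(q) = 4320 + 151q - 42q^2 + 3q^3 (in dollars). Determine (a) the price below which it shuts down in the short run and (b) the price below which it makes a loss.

Shutdown price = $4; break-even price = $439

AVC = 151 - 42q + 3q^2; minimized at q = 7, giving min AVC = $4. That is the shutdown price.
ATC = 4320/q + 151 - 42q + 3q^2. Setting dATC/dq = −4320/q^2 − 42 + 6q = 0 gives q = 12 (since 6·12^3 − 42·12^2 = 4320).
min ATC = 4320/12 + 151 − 42·12 + 3·12^2 = $439. That is the break-even price.
For $4 ≤ P < $439 the firm produces at a loss; below $4 it shuts down.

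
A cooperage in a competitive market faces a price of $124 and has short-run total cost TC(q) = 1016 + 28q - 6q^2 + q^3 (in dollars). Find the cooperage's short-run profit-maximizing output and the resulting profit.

Profit = -$376 at q = 8

AVC = 28 - 6q + q^2; min AVC = $19 at q = 3. Since P = $124 ≥ min AVC, the firm produces.
MC = 28 - 12q + 3q^2. Setting P = MC and taking the root on the rising branch gives q* = 8.
TR = 124·8 = 992. TC = 1016 + 352 = 1368. Profit = 992 − 1368 = -$376.
That loss of $376 beats the $1016 the firm would lose by shutting down; producing recovers $640 of fixed cost.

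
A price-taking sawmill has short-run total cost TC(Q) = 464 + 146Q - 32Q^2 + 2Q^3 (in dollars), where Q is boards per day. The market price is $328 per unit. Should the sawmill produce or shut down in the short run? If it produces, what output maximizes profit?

From TC, MC = TC'(Q) = 146 - 64Q + 6Q^2 and AVC = VC/Q = 146 - 32Q + 2Q^2.
AVC hits its minimum where MC = AVC, at Q = 8, giving min AVC = 146 - 32·8 + 2·8^2 = $18.
Because $328 ≥ $18, revenue can cover variable cost; the firm operates.
Solving P = MC: -182 - 64Q + 6Q^2 = 0 ⇒ Q = -7/3 or 13. On the upward-sloping branch, Q* = 13.
Check: AVC at Q = 13 is $68 ≤ P, so revenue covers variable cost.
Profit = P·Q − TC = 328·13 − 1348 = $2916.

Produce at Q = 13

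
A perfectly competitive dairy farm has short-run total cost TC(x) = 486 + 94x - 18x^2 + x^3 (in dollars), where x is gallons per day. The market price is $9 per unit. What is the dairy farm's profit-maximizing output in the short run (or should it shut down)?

From TC, MC = TC'(x) = 94 - 36x + 3x^2 and AVC = VC/x = 94 - 18x + x^2.
The AVC parabola has its vertex at x = 18/2 = 9, where AVC = 94 - 18·9 + 9^2 = $13.
Since P = $9 < min AVC = $13, price fails to cover variable cost at any output.
The firm minimizes its loss by shutting down and losing only its fixed cost of $486.

Shut down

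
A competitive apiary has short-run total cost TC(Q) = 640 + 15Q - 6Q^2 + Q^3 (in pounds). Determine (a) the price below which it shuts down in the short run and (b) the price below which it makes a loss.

AVC = 15 - 6Q + Q^2; minimized at Q = 3, giving min AVC = £6. That is the shutdown price.
ATC = 640/Q + 15 - 6Q + Q^2. Setting dATC/dQ = −640/Q^2 − 6 + 2Q = 0 gives Q = 8 (since 2·8^3 − 6·8^2 = 640).
min ATC = 640/8 + 15 − 6·8 + 8^2 = £111. That is the break-even price.
For £6 ≤ P < £111 the firm produces at a loss; below £6 it shuts down.

Shutdown price = £6; break-even price = £111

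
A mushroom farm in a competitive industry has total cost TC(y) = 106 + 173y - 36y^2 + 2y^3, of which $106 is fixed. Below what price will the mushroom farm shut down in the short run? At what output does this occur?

$11 per unit, at y = 9

Short-run supply begins at min AVC. From VC = 173y - 36y^2 + 2y^3, AVC = 173 - 36y + 2y^2.
dAVC/dy = -36 + 4y = 0 gives y = 9. min AVC = 173 - 36·9 + 2·9^2 = 11.
The firm shuts down for any P below $11.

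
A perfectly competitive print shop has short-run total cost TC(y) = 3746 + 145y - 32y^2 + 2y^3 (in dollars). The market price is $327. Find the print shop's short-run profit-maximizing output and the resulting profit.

Profit = -$366 at y = 13

AVC = 145 - 32y + 2y^2; min AVC = $17 at y = 8. Since P = $327 ≥ min AVC, the firm produces.
MC = 145 - 64y + 6y^2. Setting P = MC and taking the root on the rising branch gives y* = 13.
TR = 327·13 = 4251. TC = 3746 + 871 = 4617. Profit = 4251 − 4617 = -$366.
By producing, the firm covers all variable cost plus $3380 of fixed cost; shutting down would lose the full $3746.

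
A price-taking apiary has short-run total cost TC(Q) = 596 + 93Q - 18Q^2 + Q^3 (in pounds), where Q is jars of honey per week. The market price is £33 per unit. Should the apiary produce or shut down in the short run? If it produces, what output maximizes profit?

Strip out fixed cost: VC = 93Q - 18Q^2 + Q^3. Then AVC = 93 - 18Q + Q^2 and MC = 93 - 36Q + 3Q^2.
AVC is minimized where dAVC/dQ = -18 + 2Q = 0, at Q = 9; min AVC = 93 - 18·9 + 9^2 = £12.
P = £33 exceeds min AVC = £12, so the firm stays open.
Solving P = MC: 60 - 36Q + 3Q^2 = 0 ⇒ Q = 2 or 10. On the upward-sloping branch, Q* = 10.
Check: AVC at Q = 10 is £13 ≤ P, so revenue covers variable cost.
Profit = P·Q − TC = 33·10 − 726 = -£396, a loss, but smaller than the £596 fixed cost the firm would lose by shutting down.

Produce at Q = 10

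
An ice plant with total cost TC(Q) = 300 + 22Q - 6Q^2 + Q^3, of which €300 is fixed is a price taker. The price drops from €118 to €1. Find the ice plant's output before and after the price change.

AVC = 22 - 6Q + Q^2, minimized at Q = 3 where min AVC = €13. MC = 22 - 12Q + 3Q^2.
With P = €118 above the shutdown price, P = MC gives Q = 8.
At P = €1 < min AVC = €13, price no longer covers variable cost at any output, so the firm shuts down: Q = 0.

Output falls from 8 to 0 (the firm shuts down)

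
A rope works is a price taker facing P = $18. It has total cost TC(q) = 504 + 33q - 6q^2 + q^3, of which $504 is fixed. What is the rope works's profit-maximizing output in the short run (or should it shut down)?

Shut down

Strip out fixed cost: VC = 33q - 6q^2 + q^3. Then AVC = 33 - 6q + q^2 and MC = 33 - 12q + 3q^2.
The AVC parabola has its vertex at q = 6/2 = 3, where AVC = 33 - 6·3 + 3^2 = $24.
P = $18 lies below min AVC = $24; no output level covers variable cost.
Best response: produce nothing and absorb the $504 fixed cost.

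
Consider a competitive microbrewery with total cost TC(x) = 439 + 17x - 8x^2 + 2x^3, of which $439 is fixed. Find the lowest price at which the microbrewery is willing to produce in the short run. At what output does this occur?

$9 per unit, at x = 2

The firm shuts down when price falls below the minimum of average variable cost. AVC = VC/x = 17 - 8x + 2x^2.
dAVC/dx = -8 + 4x = 0 gives x = 2. min AVC = 17 - 8·2 + 2·2^2 = 9.
For P < $9 the firm produces nothing.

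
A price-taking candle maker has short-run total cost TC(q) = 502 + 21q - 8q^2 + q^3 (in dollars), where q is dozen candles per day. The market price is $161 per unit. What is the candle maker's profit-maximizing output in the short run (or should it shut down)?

From TC, MC = TC'(q) = 21 - 16q + 3q^2 and AVC = VC/q = 21 - 8q + q^2.
AVC is minimized where dAVC/dq = -8 + 2q = 0, at q = 4; min AVC = 21 - 8·4 + 4^2 = $5.
Because $161 ≥ $5, revenue can cover variable cost; the firm operates.
Solving P = MC: -140 - 16q + 3q^2 = 0 ⇒ q = -14/3 or 10. On the upward-sloping branch, q* = 10.
Check: AVC at q = 10 is $41 ≤ P, so revenue covers variable cost.
Profit = P·q − TC = 161·10 − 912 = $698.

Produce at q = 10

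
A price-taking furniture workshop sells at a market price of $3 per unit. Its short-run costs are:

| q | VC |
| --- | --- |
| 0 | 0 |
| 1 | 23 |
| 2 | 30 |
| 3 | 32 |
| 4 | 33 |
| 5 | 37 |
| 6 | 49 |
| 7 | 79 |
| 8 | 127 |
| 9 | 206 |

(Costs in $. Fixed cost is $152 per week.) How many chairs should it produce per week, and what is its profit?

Tabulate TR − TC: q=0: -152; q=1: -172; q=2: -176; q=3: -175; q=4: -173; q=5: -174; q=6: -183; q=7: -210; q=8: -255; q=9: -331.
Profit is highest at q = 0. Equivalently, the lowest AVC in the table is 37/5 ≈ $7.40 at q = 5, and P = $3 falls below it — price never covers variable cost, so the firm shuts down and loses only its fixed cost.

q = 0 (shut down); profit = -$152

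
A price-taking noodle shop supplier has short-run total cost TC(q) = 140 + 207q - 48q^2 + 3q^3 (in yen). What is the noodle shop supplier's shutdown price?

The firm shuts down when price falls below the minimum of average variable cost. AVC = VC/q = 207 - 48q + 3q^2.
At the minimum of AVC, MC = AVC. MC = 207 - 96q + 9q^2; setting MC = AVC gives 6q^2 - 48q = 0, so q = 8. min AVC = 15.
The firm shuts down for any P below ¥15.

¥15 per unit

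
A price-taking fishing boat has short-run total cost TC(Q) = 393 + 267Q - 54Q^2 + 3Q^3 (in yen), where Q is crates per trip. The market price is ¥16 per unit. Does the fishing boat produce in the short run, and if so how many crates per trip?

Shut down

Variable cost is VC = 267Q - 54Q^2 + 3Q^3, so AVC = VC/Q = 267 - 54Q + 3Q^2 and MC = dTC/dQ = 267 - 108Q + 9Q^2.
AVC hits its minimum where MC = AVC, at Q = 9, giving min AVC = 267 - 54·9 + 3·9^2 = ¥24.
P = ¥16 lies below min AVC = ¥24; no output level covers variable cost.
Shutting down limits the loss to fixed cost, ¥393.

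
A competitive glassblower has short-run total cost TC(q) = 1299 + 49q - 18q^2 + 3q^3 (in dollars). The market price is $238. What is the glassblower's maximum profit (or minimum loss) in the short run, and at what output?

AVC = 49 - 18q + 3q^2; min AVC = $22 at q = 3. Since P = $238 ≥ min AVC, the firm produces.
With MC = 49 - 36q + 9q^2, P = MC on the upward-sloping part at q* = 7.
TR = 238·7 = 1666. TC = 1299 + 490 = 1789. Profit = 1666 − 1789 = -$123.
That loss of $123 beats the $1299 the firm would lose by shutting down; producing recovers $1176 of fixed cost.

Profit = -$123 at q = 7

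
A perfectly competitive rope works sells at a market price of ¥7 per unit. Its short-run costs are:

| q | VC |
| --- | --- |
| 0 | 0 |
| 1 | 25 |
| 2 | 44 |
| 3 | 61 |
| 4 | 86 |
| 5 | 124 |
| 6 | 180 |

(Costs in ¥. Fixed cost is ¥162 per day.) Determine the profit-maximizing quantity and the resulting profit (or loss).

q = 0 (shut down); profit = -¥162

Compute π = P·q − TC at each output: q=0: -162; q=1: -180; q=2: -192; q=3: -202; q=4: -220; q=5: -251; q=6: -300.
Profit is highest at q = 0. Equivalently, the lowest AVC in the table is 61/3 ≈ ¥20.33 at q = 3, and P = ¥7 falls below it — price never covers variable cost, so the firm shuts down and loses only its fixed cost.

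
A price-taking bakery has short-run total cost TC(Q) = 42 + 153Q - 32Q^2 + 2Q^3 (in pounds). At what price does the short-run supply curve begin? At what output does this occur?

The shutdown price is the minimum of AVC. VC = 153Q - 32Q^2 + 2Q^3, so AVC = 153 - 32Q + 2Q^2.
At the minimum of AVC, MC = AVC. MC = 153 - 64Q + 6Q^2; setting MC = AVC gives 4Q^2 - 32Q = 0, so Q = 8. min AVC = 25.
The firm shuts down for any P below £25.

£25 per unit, at Q = 8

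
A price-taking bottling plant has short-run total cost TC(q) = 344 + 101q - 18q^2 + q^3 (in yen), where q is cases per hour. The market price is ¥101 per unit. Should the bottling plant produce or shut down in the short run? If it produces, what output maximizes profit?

Strip out fixed cost: VC = 101q - 18q^2 + q^3. Then AVC = 101 - 18q + q^2 and MC = 101 - 36q + 3q^2.
AVC is minimized where dAVC/dq = -18 + 2q = 0, at q = 9; min AVC = 101 - 18·9 + 9^2 = ¥20.
Because ¥101 ≥ ¥20, revenue can cover variable cost; the firm operates.
P = MC gives -36q + 3q^2 = 0, with roots 0 and 12. Take the larger (rising MC): q* = 12.
Check: AVC at q = 12 is ¥29 ≤ P, so revenue covers variable cost.
Profit = P·q − TC = 101·12 − 692 = ¥520.

Produce at q = 12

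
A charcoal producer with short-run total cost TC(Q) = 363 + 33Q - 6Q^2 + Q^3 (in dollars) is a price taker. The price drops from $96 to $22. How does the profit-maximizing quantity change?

Output falls from 7 to 0 (the firm shuts down)

MC = 33 - 12Q + 3Q^2; the shutdown threshold is min AVC = $24 (at Q = 3).
With P = $96 above the shutdown price, P = MC gives Q = 7.
At P = $22 < min AVC = $24, price no longer covers variable cost at any output, so the firm shuts down: Q = 0.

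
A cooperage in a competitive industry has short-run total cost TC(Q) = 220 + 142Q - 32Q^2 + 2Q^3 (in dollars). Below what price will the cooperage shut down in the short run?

$14 per unit

The shutdown price is the minimum of AVC. VC = 142Q - 32Q^2 + 2Q^3, so AVC = 142 - 32Q + 2Q^2.
At the minimum of AVC, MC = AVC. MC = 142 - 64Q + 6Q^2; setting MC = AVC gives 4Q^2 - 32Q = 0, so Q = 8. min AVC = 14.
The firm shuts down for any P below $14.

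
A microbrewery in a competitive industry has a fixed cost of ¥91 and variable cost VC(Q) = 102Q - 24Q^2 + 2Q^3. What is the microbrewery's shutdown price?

Short-run supply begins at min AVC. From VC = 102Q - 24Q^2 + 2Q^3, AVC = 102 - 24Q + 2Q^2.
At the minimum of AVC, MC = AVC. MC = 102 - 48Q + 6Q^2; setting MC = AVC gives 4Q^2 - 24Q = 0, so Q = 6. min AVC = 30.
So the shutdown price is ¥30.

¥30 per unit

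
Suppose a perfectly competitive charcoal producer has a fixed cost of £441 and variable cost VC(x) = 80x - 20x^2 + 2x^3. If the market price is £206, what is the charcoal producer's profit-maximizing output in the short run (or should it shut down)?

Produce at x = 9

From TC, MC = TC'(x) = 80 - 40x + 6x^2 and AVC = VC/x = 80 - 20x + 2x^2.
AVC is minimized where dAVC/dx = -20 + 4x = 0, at x = 5; min AVC = 80 - 20·5 + 2·5^2 = £30.
P = £206 exceeds min AVC = £30, so the firm stays open.
Solving P = MC: -126 - 40x + 6x^2 = 0 ⇒ x = -7/3 or 9. On the upward-sloping branch, x* = 9.
Check: AVC at x = 9 is £62 ≤ P, so revenue covers variable cost.
Profit = P·x − TC = 206·9 − 999 = £855.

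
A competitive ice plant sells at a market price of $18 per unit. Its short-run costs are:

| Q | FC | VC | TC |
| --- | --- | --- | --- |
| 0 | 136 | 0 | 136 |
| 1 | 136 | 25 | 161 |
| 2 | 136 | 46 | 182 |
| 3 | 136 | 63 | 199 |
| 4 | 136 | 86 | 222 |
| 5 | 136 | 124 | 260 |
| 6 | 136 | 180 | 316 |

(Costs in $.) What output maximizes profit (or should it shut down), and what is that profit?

Profit at each row (π = 18Q − TC): Q=0: -136; Q=1: -143; Q=2: -146; Q=3: -145; Q=4: -150; Q=5: -170; Q=6: -208.
Profit is highest at Q = 0. Equivalently, the lowest AVC in the table is 63/3 ≈ $21 at Q = 3, and P = $18 falls below it — price never covers variable cost, so the firm shuts down and loses only its fixed cost.

Q = 0 (shut down); profit = -$136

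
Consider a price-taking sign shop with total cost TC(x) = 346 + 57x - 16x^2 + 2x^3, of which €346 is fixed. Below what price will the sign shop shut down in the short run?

The firm shuts down when price falls below the minimum of average variable cost. AVC = VC/x = 57 - 16x + 2x^2.
dAVC/dx = -16 + 4x = 0 gives x = 4. min AVC = 57 - 16·4 + 2·4^2 = 25.
So the shutdown price is €25.

€25 per unit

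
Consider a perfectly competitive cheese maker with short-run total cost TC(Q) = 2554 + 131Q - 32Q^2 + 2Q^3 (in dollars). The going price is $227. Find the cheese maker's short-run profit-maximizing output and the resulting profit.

AVC = 131 - 32Q + 2Q^2; min AVC = $3 at Q = 8. Since P = $227 ≥ min AVC, the firm produces.
With MC = 131 - 64Q + 6Q^2, P = MC on the upward-sloping part at Q* = 12.
TR = 227·12 = 2724. TC = 2554 + 420 = 2974. Profit = 2724 − 2974 = -$250.
That loss of $250 beats the $2554 the firm would lose by shutting down; producing recovers $2304 of fixed cost.

Profit = -$250 at Q = 12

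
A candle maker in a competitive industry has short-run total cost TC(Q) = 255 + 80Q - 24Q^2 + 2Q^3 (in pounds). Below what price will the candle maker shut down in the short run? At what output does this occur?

The shutdown price is the minimum of AVC. VC = 80Q - 24Q^2 + 2Q^3, so AVC = 80 - 24Q + 2Q^2.
At the minimum of AVC, MC = AVC. MC = 80 - 48Q + 6Q^2; setting MC = AVC gives 4Q^2 - 24Q = 0, so Q = 6. min AVC = 8.
So the shutdown price is £8.

£8 per unit, at Q = 6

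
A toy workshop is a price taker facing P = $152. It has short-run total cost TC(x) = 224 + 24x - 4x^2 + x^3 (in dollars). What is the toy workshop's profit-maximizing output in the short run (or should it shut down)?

Produce at x = 8

From TC, MC = TC'(x) = 24 - 8x + 3x^2 and AVC = VC/x = 24 - 4x + x^2.
AVC is minimized where dAVC/dx = -4 + 2x = 0, at x = 2; min AVC = 24 - 4·2 + 2^2 = $20.
Because $152 ≥ $20, revenue can cover variable cost; the firm operates.
Solving P = MC: -128 - 8x + 3x^2 = 0 ⇒ x = -16/3 or 8. On the upward-sloping branch, x* = 8.
Check: AVC at x = 8 is $56 ≤ P, so revenue covers variable cost.
Profit = P·x − TC = 152·8 − 672 = $544.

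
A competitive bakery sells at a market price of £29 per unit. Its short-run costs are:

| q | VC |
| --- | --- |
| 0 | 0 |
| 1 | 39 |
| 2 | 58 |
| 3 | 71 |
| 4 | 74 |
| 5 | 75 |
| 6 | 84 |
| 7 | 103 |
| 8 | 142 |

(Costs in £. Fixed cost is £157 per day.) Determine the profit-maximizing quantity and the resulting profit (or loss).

q = 7; profit = -£57

Tabulate TR − TC: q=0: -157; q=1: -167; q=2: -157; q=3: -141; q=4: -115; q=5: -87; q=6: -67; q=7: -57; q=8: -67.
Profit is maximized at q = 7. AVC there is 103/7 = £14.71 ≤ P, so producing beats shutting down (which would give -£157).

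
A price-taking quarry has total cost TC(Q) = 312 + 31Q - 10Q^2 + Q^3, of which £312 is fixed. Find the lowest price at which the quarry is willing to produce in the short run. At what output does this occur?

£6 per unit, at Q = 5

Short-run supply begins at min AVC. From VC = 31Q - 10Q^2 + Q^3, AVC = 31 - 10Q + Q^2.
At the minimum of AVC, MC = AVC. MC = 31 - 20Q + 3Q^2; setting MC = AVC gives 2Q^2 - 10Q = 0, so Q = 5. min AVC = 6.
So the shutdown price is £6.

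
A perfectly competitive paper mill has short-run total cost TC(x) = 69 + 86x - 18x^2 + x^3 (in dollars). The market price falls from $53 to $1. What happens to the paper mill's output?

Output falls from 11 to 0 (the firm shuts down)

AVC = 86 - 18x + x^2, minimized at x = 9 where min AVC = $5. MC = 86 - 36x + 3x^2.
With P = $53 above the shutdown price, P = MC gives x = 11.
At P = $1 < min AVC = $5, price no longer covers variable cost at any output, so the firm shuts down: x = 0.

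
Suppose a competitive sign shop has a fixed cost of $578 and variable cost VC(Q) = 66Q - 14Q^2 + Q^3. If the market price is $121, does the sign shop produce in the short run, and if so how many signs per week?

Variable cost is VC = 66Q - 14Q^2 + Q^3, so AVC = VC/Q = 66 - 14Q + Q^2 and MC = dTC/dQ = 66 - 28Q + 3Q^2.
The AVC parabola has its vertex at Q = 14/2 = 7, where AVC = 66 - 14·7 + 7^2 = $17.
P = $121 exceeds min AVC = $17, so the firm stays open.
Set P = MC: 121 = 66 - 28Q + 3Q^2 → -55 - 28Q + 3Q^2 = 0. The roots are Q = -5/3 and Q = 11; the profit-maximizing output is on the rising part of MC, so Q* = 11.
Check: AVC at Q = 11 is $33 ≤ P, so revenue covers variable cost.
Profit = P·Q − TC = 121·11 − 941 = $390.

Produce at Q = 11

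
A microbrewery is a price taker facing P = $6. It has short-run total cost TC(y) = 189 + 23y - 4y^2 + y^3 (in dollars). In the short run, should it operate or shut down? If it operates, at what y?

Shut down

Strip out fixed cost: VC = 23y - 4y^2 + y^3. Then AVC = 23 - 4y + y^2 and MC = 23 - 8y + 3y^2.
AVC hits its minimum where MC = AVC, at y = 2, giving min AVC = 23 - 4·2 + 2^2 = $19.
With P < min AVC ($6 < $19), every unit sold adds to the loss.
Shutting down limits the loss to fixed cost, $189.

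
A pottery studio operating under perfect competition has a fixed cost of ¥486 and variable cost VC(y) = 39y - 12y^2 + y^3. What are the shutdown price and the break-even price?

Shutdown price = ¥3; break-even price = ¥66

AVC = 39 - 12y + y^2; minimized at y = 6, giving min AVC = ¥3. That is the shutdown price.
ATC = 486/y + 39 - 12y + y^2. Setting dATC/dy = −486/y^2 − 12 + 2y = 0 gives y = 9 (since 2·9^3 − 12·9^2 = 486).
min ATC = 486/9 + 39 − 12·9 + 9^2 = ¥66. That is the break-even price.
Between these two prices the firm operates at a loss; above ¥66 it earns a profit.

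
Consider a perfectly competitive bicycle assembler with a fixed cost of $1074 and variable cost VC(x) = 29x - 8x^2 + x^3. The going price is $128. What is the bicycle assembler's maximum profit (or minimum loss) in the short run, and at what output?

AVC = 29 - 8x + x^2; min AVC = $13 at x = 4. Since P = $128 ≥ min AVC, the firm produces.
With MC = 29 - 16x + 3x^2, P = MC on the upward-sloping part at x* = 9.
TR = 128·9 = 1152. TC = 1074 + 342 = 1416. Profit = 1152 − 1416 = -$264.
By producing, the firm covers all variable cost plus $810 of fixed cost; shutting down would lose the full $1074.

Profit = -$264 at x = 9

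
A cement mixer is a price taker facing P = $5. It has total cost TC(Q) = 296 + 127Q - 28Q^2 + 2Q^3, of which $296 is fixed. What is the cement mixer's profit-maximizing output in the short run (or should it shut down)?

From TC, MC = TC'(Q) = 127 - 56Q + 6Q^2 and AVC = VC/Q = 127 - 28Q + 2Q^2.
The AVC parabola has its vertex at Q = 28/4 = 7, where AVC = 127 - 28·7 + 2·7^2 = $29.
P = $5 lies below min AVC = $29; no output level covers variable cost.
The firm minimizes its loss by shutting down and losing only its fixed cost of $296.

Shut down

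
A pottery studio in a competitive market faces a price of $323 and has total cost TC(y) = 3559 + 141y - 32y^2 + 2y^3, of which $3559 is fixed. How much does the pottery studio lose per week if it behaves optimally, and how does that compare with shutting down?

Profit = -$179 at y = 13

AVC = 141 - 32y + 2y^2 has its minimum $13 at y = 8; price $323 clears that bar, so the firm operates.
With MC = 141 - 64y + 6y^2, P = MC on the upward-sloping part at y* = 13.
TR = 323·13 = 4199. TC = 3559 + 819 = 4378. Profit = 4199 − 4378 = -$179.
By producing, the firm covers all variable cost plus $3380 of fixed cost; shutting down would lose the full $3559.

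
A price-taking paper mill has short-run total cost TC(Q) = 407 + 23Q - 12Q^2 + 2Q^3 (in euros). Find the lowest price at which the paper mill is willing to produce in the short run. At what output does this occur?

Short-run supply begins at min AVC. From VC = 23Q - 12Q^2 + 2Q^3, AVC = 23 - 12Q + 2Q^2.
At the minimum of AVC, MC = AVC. MC = 23 - 24Q + 6Q^2; setting MC = AVC gives 4Q^2 - 12Q = 0, so Q = 3. min AVC = 5.
So the shutdown price is €5.

€5 per unit, at Q = 3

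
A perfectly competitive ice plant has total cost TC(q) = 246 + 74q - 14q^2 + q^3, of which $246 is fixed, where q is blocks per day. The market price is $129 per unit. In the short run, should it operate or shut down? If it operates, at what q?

From TC, MC = TC'(q) = 74 - 28q + 3q^2 and AVC = VC/q = 74 - 14q + q^2.
AVC is minimized where dAVC/dq = -14 + 2q = 0, at q = 7; min AVC = 74 - 14·7 + 7^2 = $25.
Since P = $129 ≥ min AVC = $25, price covers variable cost and the firm should produce.
P = MC gives -55 - 28q + 3q^2 = 0, with roots -5/3 and 11. Take the larger (rising MC): q* = 11.
Check: AVC at q = 11 is $41 ≤ P, so revenue covers variable cost.
Profit = P·q − TC = 129·11 − 697 = $722.

Produce at q = 11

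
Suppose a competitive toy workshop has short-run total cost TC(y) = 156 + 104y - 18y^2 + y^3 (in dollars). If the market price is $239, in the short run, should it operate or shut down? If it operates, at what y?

Produce at y = 15

Strip out fixed cost: VC = 104y - 18y^2 + y^3. Then AVC = 104 - 18y + y^2 and MC = 104 - 36y + 3y^2.
AVC hits its minimum where MC = AVC, at y = 9, giving min AVC = 104 - 18·9 + 9^2 = $23.
Because $239 ≥ $23, revenue can cover variable cost; the firm operates.
P = MC gives -135 - 36y + 3y^2 = 0, with roots -3 and 15. Take the larger (rising MC): y* = 15.
Check: AVC at y = 15 is $59 ≤ P, so revenue covers variable cost.
Profit = P·y − TC = 239·15 − 1041 = $2544.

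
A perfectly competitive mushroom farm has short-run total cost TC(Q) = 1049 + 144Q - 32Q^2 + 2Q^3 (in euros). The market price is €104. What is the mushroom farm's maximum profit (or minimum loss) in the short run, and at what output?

Profit = -€249 at Q = 10

AVC = 144 - 32Q + 2Q^2; min AVC = €16 at Q = 8. Since P = €104 ≥ min AVC, the firm produces.
With MC = 144 - 64Q + 6Q^2, P = MC on the upward-sloping part at Q* = 10.
TR = 104·10 = 1040. TC = 1049 + 240 = 1289. Profit = 1040 − 1289 = -€249.
That loss of €249 beats the €1049 the firm would lose by shutting down; producing recovers €800 of fixed cost.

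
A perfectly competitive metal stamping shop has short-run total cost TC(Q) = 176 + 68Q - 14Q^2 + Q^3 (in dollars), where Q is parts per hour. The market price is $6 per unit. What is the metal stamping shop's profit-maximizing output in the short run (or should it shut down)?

Strip out fixed cost: VC = 68Q - 14Q^2 + Q^3. Then AVC = 68 - 14Q + Q^2 and MC = 68 - 28Q + 3Q^2.
The AVC parabola has its vertex at Q = 14/2 = 7, where AVC = 68 - 14·7 + 7^2 = $19.
P = $6 lies below min AVC = $19; no output level covers variable cost.
Best response: produce nothing and absorb the $176 fixed cost.

Shut down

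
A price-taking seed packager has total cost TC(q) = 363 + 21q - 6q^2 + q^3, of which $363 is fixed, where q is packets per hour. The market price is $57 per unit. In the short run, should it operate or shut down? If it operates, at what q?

Strip out fixed cost: VC = 21q - 6q^2 + q^3. Then AVC = 21 - 6q + q^2 and MC = 21 - 12q + 3q^2.
The AVC parabola has its vertex at q = 6/2 = 3, where AVC = 21 - 6·3 + 3^2 = $12.
Because $57 ≥ $12, revenue can cover variable cost; the firm operates.
P = MC gives -36 - 12q + 3q^2 = 0, with roots -2 and 6. Take the larger (rising MC): q* = 6.
Check: AVC at q = 6 is $21 ≤ P, so revenue covers variable cost.
Profit = P·q − TC = 57·6 − 489 = -$147, a loss, but smaller than the $363 fixed cost the firm would lose by shutting down.

Produce at q = 6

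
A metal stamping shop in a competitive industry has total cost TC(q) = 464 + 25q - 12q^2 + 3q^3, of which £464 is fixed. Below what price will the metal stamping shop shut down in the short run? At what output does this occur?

£13 per unit, at q = 2

The firm shuts down when price falls below the minimum of average variable cost. AVC = VC/q = 25 - 12q + 3q^2.
dAVC/dq = -12 + 6q = 0 gives q = 2. min AVC = 25 - 12·2 + 3·2^2 = 13.
The firm shuts down for any P below £13.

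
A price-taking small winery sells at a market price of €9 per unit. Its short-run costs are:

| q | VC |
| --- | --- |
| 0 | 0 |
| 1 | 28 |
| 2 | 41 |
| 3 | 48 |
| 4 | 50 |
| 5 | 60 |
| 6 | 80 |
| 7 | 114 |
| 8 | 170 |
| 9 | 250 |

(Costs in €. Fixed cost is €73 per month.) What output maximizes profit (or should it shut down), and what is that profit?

Tabulate TR − TC: q=0: -73; q=1: -92; q=2: -96; q=3: -94; q=4: -87; q=5: -88; q=6: -99; q=7: -124; q=8: -171; q=9: -242.
Profit is highest at q = 0. Equivalently, the lowest AVC in the table is 60/5 ≈ €12 at q = 5, and P = €9 falls below it — price never covers variable cost, so the firm shuts down and loses only its fixed cost.

q = 0 (shut down); profit = -€73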